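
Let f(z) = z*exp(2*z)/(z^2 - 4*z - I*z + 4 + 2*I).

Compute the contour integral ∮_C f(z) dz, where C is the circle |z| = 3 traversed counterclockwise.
By the residue theorem, ∮_C f(z) dz = 2πi · (sum of the residues of f at the poles inside |z| = 3).

The denominator factors as (z - 2 - I)*(z - 2), so the singularities of f are simple poles at z = 2 + I, z = 2.
  |2 + I|² = 5 < 9 = 3², so this pole is inside the contour.
  |2|² = 4 < 9 = 3², so this pole is inside the contour.

With P(z) = z*exp(2*z) and Q(z) = z^2 - 4*z - I*z + 4 + 2*I, each pole is simple, so Res(f, z₀) = P(z₀)/Q'(z₀) with Q'(z) = 2*z - 4 - I.
  Res(f, 2 + I) = P(2 + I)/Q'(2 + I) = ((2 + I)*exp(4 + 2*I))/(I) = (1 - 2*I)*exp(4 + 2*I)
  Res(f, 2) = P(2)/Q'(2) = (2*exp(4))/(-I) = 2*I*exp(4)

Sum of residues inside C: (1 - 2*I)*exp(4 + 2*I) + 2*I*exp(4)
∮_C f(z) dz = 2πi · ((1 - 2*I)*exp(4 + 2*I) + 2*I*exp(4)) = -4*pi*exp(4) + pi*(4 + 2*I)*exp(4 + 2*I)

Final answer: -4*pi*exp(4) + pi*(4 + 2*I)*exp(4 + 2*I)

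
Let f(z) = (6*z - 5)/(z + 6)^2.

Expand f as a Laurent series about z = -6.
-41/(z + 6)^2 + 6/(z + 6)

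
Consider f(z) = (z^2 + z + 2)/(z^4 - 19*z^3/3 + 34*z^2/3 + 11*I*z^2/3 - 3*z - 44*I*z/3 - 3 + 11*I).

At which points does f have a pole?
The singularities of f are the zeros of the denominator. Factoring,
  z^4 - 19*z^3/3 + 34*z^2/3 + 11*I*z^2/3 - 3*z - 44*I*z/3 - 3 + 11*I = (z - 3)*(z - 1)*(z - 3 + I)*(z + 2/3 - I)
so the candidates are z = 3, z = 1, z = 3 - I, z = -2/3 + I.

Check the numerator P(z) = z^2 + z + 2 at each one:
  P(3) = 14 ≠ 0, so z = 3 is a (simple) pole.
  P(1) = 4 ≠ 0, so z = 1 is a (simple) pole.
  P(3 - I) = 13 - 7*I ≠ 0, so z = 3 - I is a (simple) pole.
  P(-2/3 + I) = 7/9 - I/3 ≠ 0, so z = -2/3 + I is a (simple) pole.

Poles of f: {-2/3 + I, 1, 3 - I, 3}

Final answer: {-2/3 + I, 1, 3 - I, 3}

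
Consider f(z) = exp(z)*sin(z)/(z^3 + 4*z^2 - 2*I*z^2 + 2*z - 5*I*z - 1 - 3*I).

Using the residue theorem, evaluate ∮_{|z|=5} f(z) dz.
By the residue theorem, ∮_C f(z) dz = 2πi · (sum of the residues of f at the poles inside |z| = 5).

The denominator factors as (z + 1)*(z - I)*(z + 3 - I), so the singularities of f are simple poles at z = -1, z = I, z = -3 + I.
  |-1|² = 1 < 25 = 5², so this pole is inside the contour.
  |I|² = 1 < 25 = 5², so this pole is inside the contour.
  |-3 + I|² = 10 < 25 = 5², so this pole is inside the contour.

With P(z) = exp(z)*sin(z) and Q(z) = z^3 + 4*z^2 - 2*I*z^2 + 2*z - 5*I*z - 1 - 3*I, each pole is simple, so Res(f, z₀) = P(z₀)/Q'(z₀) with Q'(z) = 3*z^2 + 8*z - 4*I*z + 2 - 5*I.
  Res(f, -1) = P(-1)/Q'(-1) = (-exp(-1)*sin(1))/(-3 - I) = (3/10 - I/10)*exp(-1)*sin(1)
  Res(f, I) = P(I)/Q'(I) = (I*exp(I)*sinh(1))/(3 + 3*I) = (1/6 + I/6)*exp(I)*sinh(1)
  Res(f, -3 + I) = P(-3 + I)/Q'(-3 + I) = (-exp(-3 + I)*sin(3 - I))/(6 - 3*I) = (-2/15 - I/15)*exp(-3 + I)*sin(3 - I)

Sum of residues inside C: (3/10 - I/10)*exp(-1)*sin(1) + (-2/15 - I/15)*exp(-3 + I)*sin(3 - I) + (1/6 + I/6)*exp(I)*sinh(1)
∮_C f(z) dz = 2πi · ((3/10 - I/10)*exp(-1)*sin(1) + (-2/15 - I/15)*exp(-3 + I)*sin(3 - I) + (1/6 + I/6)*exp(I)*sinh(1)) = pi*(-1/3 + I/3)*exp(I)*sinh(1) + pi*(2/15 - 4*I/15)*exp(-3 + I)*sin(3 - I) + pi*(1/5 + 3*I/5)*exp(-1)*sin(1)

Final answer: pi*(-1/3 + I/3)*exp(I)*sinh(1) + pi*(2/15 - 4*I/15)*exp(-3 + I)*sin(3 - I) + pi*(1/5 + 3*I/5)*exp(-1)*sin(1)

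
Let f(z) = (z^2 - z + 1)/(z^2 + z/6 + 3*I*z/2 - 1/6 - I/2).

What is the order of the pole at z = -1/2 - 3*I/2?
Factor the denominator:
  z^2 + z/6 + 3*I*z/2 - 1/6 - I/2 = (z + 1/2 + 3*I/2)*(z - 1/3)

The numerator P(z) = z^2 - z + 1 has P(-1/2 - 3*I/2) = -1/2 + 3*I ≠ 0, so no factor of (z + 1/2 + 3*I/2) cancels.
Near z = -1/2 - 3*I/2 we can therefore write f(z) = g(z)/(z + 1/2 + 3*I/2) with g analytic at -1/2 - 3*I/2 and g(-1/2 - 3*I/2) ≠ 0 (g is the numerator divided by the remaining denominator factors).

Hence z = -1/2 - 3*I/2 is a pole of order 1.

Final answer: 1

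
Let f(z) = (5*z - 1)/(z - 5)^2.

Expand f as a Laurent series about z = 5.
Put w = z - (5), i.e. z = w + 5. The denominator is w^2, so it suffices to rewrite the numerator in powers of w.

P(z) = 5*z - 1
P(w + 5) = 24 + 5*w

Dividing each term by w^2:
  f = 24/w^2 + 5/w

Substituting back w = z - 5:
  f(z) = 24/(z - 5)^2 + 5/(z - 5)

The series is finite because the numerator is a polynomial; the negative powers form the principal part, and the coefficient of 1/(z - 5) gives Res(f, 5) = 5.

Final answer: 24/(z - 5)^2 + 5/(z - 5)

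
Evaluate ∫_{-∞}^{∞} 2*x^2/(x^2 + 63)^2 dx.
Let f(z) = 2*z^2/(z^2 + 63)^2. The denominator has no real zeros and deg Q - deg P = 2 ≥ 2, so the integral of f over the upper semicircle |z| = R tends to 0 as R → ∞. Closing the contour in the upper half-plane,
  ∫_{-∞}^{∞} f(x) dx = 2πi · Σ Res(f, z_k)  over the poles with Im z_k > 0.

Zeros of the denominator: z^2 + 63 = 0 gives z = ±3*sqrt(7)*I.
Upper half-plane: z = 3*sqrt(7)*I (a pole of order 2).

Write f(z) = g(z)/(z - 3*sqrt(7)*I)^2 with g(z) = 2*z^2/(z + 3*sqrt(7)*I)^2. For a double pole, Res(f, z₀) = g'(z₀):
  g'(z) = 12*sqrt(7)*I*z/(z + 3*sqrt(7)*I)^3
  Res(f, 3*sqrt(7)*I) = g'(3*sqrt(7)*I) = -sqrt(7)*I/42

∫_{-∞}^{∞} f(x) dx = 2πi · (-sqrt(7)*I/42) = sqrt(7)*pi/21

Final answer: sqrt(7)*pi/21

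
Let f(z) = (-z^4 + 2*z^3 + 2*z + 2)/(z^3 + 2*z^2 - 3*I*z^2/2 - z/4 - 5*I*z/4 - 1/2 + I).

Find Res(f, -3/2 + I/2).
Write f(z) = P(z)/Q(z) with P(z) = -z^4 + 2*z^3 + 2*z + 2 and Q(z) = z^3 + 2*z^2 - 3*I*z^2/2 - z/4 - 5*I*z/4 - 1/2 + I.
The denominator factors as Q(z) = (z - 1/2)*(z + 1 - I)*(z + 3/2 - I/2), so z = -3/2 + I/2 is a simple zero of Q and P is analytic there; z = -3/2 + I/2 is therefore a simple pole and
  Res(f, z₀) = P(z₀)/Q'(z₀).

Q'(z) = 3*z^2 + 4*z - 3*I*z - 1/4 - 5*I/4, so Q'(-3/2 + I/2) = 5/4 + 3*I/4.
P(-3/2 + I/2) = -29/4 + 27*I/2.

Res(f, -3/2 + I/2) = (-29/4 + 27*I/2)/(5/4 + 3*I/4) = 1/2 + 21*I/2

Final answer: 1/2 + 21*I/2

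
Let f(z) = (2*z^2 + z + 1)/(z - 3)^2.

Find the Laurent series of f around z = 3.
22/(z - 3)^2 + 13/(z - 3) + 2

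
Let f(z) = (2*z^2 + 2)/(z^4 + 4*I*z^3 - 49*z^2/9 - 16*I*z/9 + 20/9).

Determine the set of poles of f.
{-1 - 2*I, -2/3, 2/3, 1 - 2*I}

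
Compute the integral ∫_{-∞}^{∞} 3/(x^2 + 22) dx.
Let f(z) = 3/(z^2 + 22). The denominator has no real zeros and deg Q - deg P = 2 ≥ 2, so the integral of f over the upper semicircle |z| = R tends to 0 as R → ∞. Closing the contour in the upper half-plane,
  ∫_{-∞}^{∞} f(x) dx = 2πi · Σ Res(f, z_k)  over the poles with Im z_k > 0.

Zeros of the denominator: z^2 + 22 = 0 gives z = ±sqrt(22)*I.
Upper half-plane: z = sqrt(22)*I (simple).

Each pole is a simple zero of Q(z) = z^2 + 22, so Res(f, z₀) = P(z₀)/Q'(z₀) with P(z) = 3, Q'(z) = 2*z:
  Res(f, sqrt(22)*I) = (3)/(2*sqrt(22)*I) = -3*sqrt(22)*I/44

∫_{-∞}^{∞} f(x) dx = 2πi · (-3*sqrt(22)*I/44) = 3*sqrt(22)*pi/22

Final answer: 3*sqrt(22)*pi/22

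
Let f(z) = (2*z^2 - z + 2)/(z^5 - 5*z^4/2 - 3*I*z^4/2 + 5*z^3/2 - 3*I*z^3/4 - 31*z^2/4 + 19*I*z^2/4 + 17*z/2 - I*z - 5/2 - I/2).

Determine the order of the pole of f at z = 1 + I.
Factor the denominator:
  z^5 - 5*z^4/2 - 3*I*z^4/2 + 5*z^3/2 - 3*I*z^3/4 - 31*z^2/4 + 19*I*z^2/4 + 17*z/2 - I*z - 5/2 - I/2 = (z - 1 - I)^3*(z + 1 + 3*I/2)*(z - 1/2)

The numerator P(z) = 2*z^2 - z + 2 has P(1 + I) = 1 + 3*I ≠ 0, so no factor of (z - 1 - I) cancels.
Near z = 1 + I we can therefore write f(z) = g(z)/(z - 1 - I)^3 with g analytic at 1 + I and g(1 + I) ≠ 0 (g is the numerator divided by the remaining denominator factors).

Hence z = 1 + I is a pole of order 3.

Final answer: 3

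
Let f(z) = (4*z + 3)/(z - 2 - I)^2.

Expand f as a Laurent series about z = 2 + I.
(11 + 4*I)/(z - 2 - I)^2 + 4/(z - 2 - I)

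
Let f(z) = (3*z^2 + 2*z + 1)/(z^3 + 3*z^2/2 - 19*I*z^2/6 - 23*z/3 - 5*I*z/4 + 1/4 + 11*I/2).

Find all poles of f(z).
The singularities of f are the zeros of the denominator. Factoring,
  z^3 + 3*z^2/2 - 19*I*z^2/6 - 23*z/3 - 5*I*z/4 + 1/4 + 11*I/2 = (z - I)*(z - 3/2 - 2*I/3)*(z + 3 - 3*I/2)
so the candidates are z = I, z = 3/2 + 2*I/3, z = -3 + 3*I/2.

Check the numerator P(z) = 3*z^2 + 2*z + 1 at each one:
  P(I) = -2 + 2*I ≠ 0, so z = I is a (simple) pole.
  P(3/2 + 2*I/3) = 113/12 + 22*I/3 ≠ 0, so z = 3/2 + 2*I/3 is a (simple) pole.
  P(-3 + 3*I/2) = 61/4 - 24*I ≠ 0, so z = -3 + 3*I/2 is a (simple) pole.

Poles of f: {-3 + 3*I/2, I, 3/2 + 2*I/3}

Final answer: {-3 + 3*I/2, I, 3/2 + 2*I/3}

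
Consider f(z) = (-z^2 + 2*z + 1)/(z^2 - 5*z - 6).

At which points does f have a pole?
The singularities of f are the zeros of the denominator. Factoring,
  z^2 - 5*z - 6 = (z - 6)*(z + 1)
so the candidates are z = 6, z = -1.

Check the numerator P(z) = -z^2 + 2*z + 1 at each one:
  P(6) = -23 ≠ 0, so z = 6 is a (simple) pole.
  P(-1) = -2 ≠ 0, so z = -1 is a (simple) pole.

Poles of f: {-1, 6}

Final answer: {-1, 6}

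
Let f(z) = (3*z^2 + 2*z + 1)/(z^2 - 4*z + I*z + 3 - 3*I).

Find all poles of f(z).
The singularities of f are the zeros of the denominator. Factoring,
  z^2 - 4*z + I*z + 3 - 3*I = (z - 3)*(z - 1 + I)
so the candidates are z = 3, z = 1 - I.

Check the numerator P(z) = 3*z^2 + 2*z + 1 at each one:
  P(3) = 34 ≠ 0, so z = 3 is a (simple) pole.
  P(1 - I) = 3 - 8*I ≠ 0, so z = 1 - I is a (simple) pole.

Poles of f: {1 - I, 3}

Final answer: {1 - I, 3}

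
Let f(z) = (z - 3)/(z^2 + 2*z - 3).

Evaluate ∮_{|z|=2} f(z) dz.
By the residue theorem, ∮_C f(z) dz = 2πi · (sum of the residues of f at the poles inside |z| = 2).

The denominator factors as (z - 1)*(z + 3), so the singularities of f are simple poles at z = 1, z = -3.
  |1|² = 1 < 4 = 2², so this pole is inside the contour.
  |-3|² = 9 > 4 = 2², so this pole is outside the contour.

With P(z) = z - 3 and Q(z) = z^2 + 2*z - 3, each pole is simple, so Res(f, z₀) = P(z₀)/Q'(z₀) with Q'(z) = 2*z + 2.
  Res(f, 1) = P(1)/Q'(1) = (-2)/(4) = -1/2

∮_C f(z) dz = 2πi · (-1/2) = -I*pi

Final answer: -I*pi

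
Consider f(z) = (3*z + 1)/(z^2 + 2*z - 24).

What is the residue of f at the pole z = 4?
Write f(z) = P(z)/Q(z) with P(z) = 3*z + 1 and Q(z) = z^2 + 2*z - 24.
The denominator factors as Q(z) = (z - 4)*(z + 6), so z = 4 is a simple zero of Q and P is analytic there; z = 4 is therefore a simple pole and
  Res(f, z₀) = P(z₀)/Q'(z₀).

Q'(z) = 2*z + 2, so Q'(4) = 10.
P(4) = 13.

Res(f, 4) = (13)/(10) = 13/10

Final answer: 13/10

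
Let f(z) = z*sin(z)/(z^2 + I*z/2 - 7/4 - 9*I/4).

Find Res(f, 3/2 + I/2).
(7/15 - I/15)*sin(3/2 + I/2)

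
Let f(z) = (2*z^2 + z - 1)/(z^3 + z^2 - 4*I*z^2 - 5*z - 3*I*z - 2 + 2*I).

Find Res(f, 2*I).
Write f(z) = P(z)/Q(z) with P(z) = 2*z^2 + z - 1 and Q(z) = z^3 + z^2 - 4*I*z^2 - 5*z - 3*I*z - 2 + 2*I.
The denominator factors as Q(z) = (z + 1 - I)*(z - 2*I)*(z - I), so z = 2*I is a simple zero of Q and P is analytic there; z = 2*I is therefore a simple pole and
  Res(f, z₀) = P(z₀)/Q'(z₀).

Q'(z) = 3*z^2 + 2*z - 8*I*z - 5 - 3*I, so Q'(2*I) = -1 + I.
P(2*I) = -9 + 2*I.

Res(f, 2*I) = (-9 + 2*I)/(-1 + I) = 11/2 + 7*I/2

Final answer: 11/2 + 7*I/2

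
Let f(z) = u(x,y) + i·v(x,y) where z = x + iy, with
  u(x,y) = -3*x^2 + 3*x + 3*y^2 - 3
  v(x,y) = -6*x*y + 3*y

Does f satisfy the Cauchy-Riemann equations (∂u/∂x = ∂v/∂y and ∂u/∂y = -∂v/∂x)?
∂u/∂x = 3 - 6*x
∂v/∂y = 3 - 6*x
∂u/∂y = 6*y
∂v/∂x = -6*y
∂u/∂x = ∂v/∂y and ∂u/∂y = -∂v/∂x hold identically; f is analytic.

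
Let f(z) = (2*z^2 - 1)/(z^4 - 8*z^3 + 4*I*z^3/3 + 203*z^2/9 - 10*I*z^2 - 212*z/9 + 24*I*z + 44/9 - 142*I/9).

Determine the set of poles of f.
The singularities of f are the zeros of the denominator. Factoring,
  z^4 - 8*z^3 + 4*I*z^3/3 + 203*z^2/9 - 10*I*z^2 - 212*z/9 + 24*I*z + 44/9 - 142*I/9 = (z - 3 + 2*I/3)*(z - 3 - I)*(z - 1 + 2*I/3)*(z - 1 + I)
so the candidates are z = 3 - 2*I/3, z = 3 + I, z = 1 - 2*I/3, z = 1 - I.

Check the numerator P(z) = 2*z^2 - 1 at each one:
  P(3 - 2*I/3) = 145/9 - 8*I ≠ 0, so z = 3 - 2*I/3 is a (simple) pole.
  P(3 + I) = 15 + 12*I ≠ 0, so z = 3 + I is a (simple) pole.
  P(1 - 2*I/3) = 1/9 - 8*I/3 ≠ 0, so z = 1 - 2*I/3 is a (simple) pole.
  P(1 - I) = -1 - 4*I ≠ 0, so z = 1 - I is a (simple) pole.

Poles of f: {1 - I, 1 - 2*I/3, 3 - 2*I/3, 3 + I}

Final answer: {1 - I, 1 - 2*I/3, 3 - 2*I/3, 3 + I}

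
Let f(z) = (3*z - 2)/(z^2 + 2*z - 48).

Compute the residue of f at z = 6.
Write f(z) = P(z)/Q(z) with P(z) = 3*z - 2 and Q(z) = z^2 + 2*z - 48.
The denominator factors as Q(z) = (z - 6)*(z + 8), so z = 6 is a simple zero of Q and P is analytic there; z = 6 is therefore a simple pole and
  Res(f, z₀) = P(z₀)/Q'(z₀).

Q'(z) = 2*z + 2, so Q'(6) = 14.
P(6) = 16.

Res(f, 6) = (16)/(14) = 8/7

Final answer: 8/7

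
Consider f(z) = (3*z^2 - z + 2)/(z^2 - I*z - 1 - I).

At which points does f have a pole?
The singularities of f are the zeros of the denominator. Factoring,
  z^2 - I*z - 1 - I = (z - 1 - I)*(z + 1)
so the candidates are z = 1 + I, z = -1.

Check the numerator P(z) = 3*z^2 - z + 2 at each one:
  P(1 + I) = 1 + 5*I ≠ 0, so z = 1 + I is a (simple) pole.
  P(-1) = 6 ≠ 0, so z = -1 is a (simple) pole.

Poles of f: {-1, 1 + I}

Final answer: {-1, 1 + I}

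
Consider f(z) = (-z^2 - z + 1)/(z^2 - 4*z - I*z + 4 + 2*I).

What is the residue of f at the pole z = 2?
Write f(z) = P(z)/Q(z) with P(z) = -z^2 - z + 1 and Q(z) = z^2 - 4*z - I*z + 4 + 2*I.
The denominator factors as Q(z) = (z - 2)*(z - 2 - I), so z = 2 is a simple zero of Q and P is analytic there; z = 2 is therefore a simple pole and
  Res(f, z₀) = P(z₀)/Q'(z₀).

Q'(z) = 2*z - 4 - I, so Q'(2) = -I.
P(2) = -5.

Res(f, 2) = (-5)/(-I) = -5*I

Final answer: -5*I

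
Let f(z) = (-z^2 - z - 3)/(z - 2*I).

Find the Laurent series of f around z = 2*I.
Put w = z - (2*I), i.e. z = w + 2*I. The denominator is w, so it suffices to rewrite the numerator in powers of w.

P(z) = -z^2 - z - 3
P(w + 2*I) = 1 - 2*I + (-1 - 4*I)*w - w^2

Dividing each term by w:
  f = (1 - 2*I)/w - 1 - 4*I - w

Substituting back w = z - 2*I:
  f(z) = (1 - 2*I)/(z - 2*I) - 1 - 4*I - (z - 2*I)

The series is finite because the numerator is a polynomial; the negative powers form the principal part, and the coefficient of 1/(z - 2*I) gives Res(f, 2*I) = 1 - 2*I.

Final answer: (1 - 2*I)/(z - 2*I) - 1 - 4*I - (z - 2*I)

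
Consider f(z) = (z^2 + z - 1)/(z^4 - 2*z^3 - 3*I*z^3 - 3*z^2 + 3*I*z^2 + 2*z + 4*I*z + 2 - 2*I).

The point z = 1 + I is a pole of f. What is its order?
Factor the denominator:
  z^4 - 2*z^3 - 3*I*z^3 - 3*z^2 + 3*I*z^2 + 2*z + 4*I*z + 2 - 2*I = (z - 1 - I)^3*(z + 1)

The numerator P(z) = z^2 + z - 1 has P(1 + I) = 3*I ≠ 0, so no factor of (z - 1 - I) cancels.
Near z = 1 + I we can therefore write f(z) = g(z)/(z - 1 - I)^3 with g analytic at 1 + I and g(1 + I) ≠ 0 (g is the numerator divided by the remaining denominator factors).

Hence z = 1 + I is a pole of order 3.

Final answer: 3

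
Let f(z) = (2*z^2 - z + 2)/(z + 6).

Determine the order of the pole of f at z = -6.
Factor the denominator:
  z + 6 = (z + 6)

The numerator P(z) = 2*z^2 - z + 2 has P(-6) = 80 ≠ 0, so no factor of (z + 6) cancels.
Near z = -6 we can therefore write f(z) = g(z)/(z + 6) with g analytic at -6 and g(-6) ≠ 0 (g is just the numerator).

Hence z = -6 is a pole of order 1.

Final answer: 1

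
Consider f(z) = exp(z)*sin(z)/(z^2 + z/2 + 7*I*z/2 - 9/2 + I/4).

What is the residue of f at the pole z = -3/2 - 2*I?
(5/13 - I/13)*exp(-3/2 - 2*I)*sin(3/2 + 2*I)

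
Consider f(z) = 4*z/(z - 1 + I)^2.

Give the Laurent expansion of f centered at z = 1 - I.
(4 - 4*I)/(z - 1 + I)^2 + 4/(z - 1 + I)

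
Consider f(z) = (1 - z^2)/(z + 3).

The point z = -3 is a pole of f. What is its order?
Factor the denominator:
  z + 3 = (z + 3)

The numerator P(z) = 1 - z^2 has P(-3) = -8 ≠ 0, so no factor of (z + 3) cancels.
Near z = -3 we can therefore write f(z) = g(z)/(z + 3) with g analytic at -3 and g(-3) ≠ 0 (g is just the numerator).

Hence z = -3 is a pole of order 1.

Final answer: 1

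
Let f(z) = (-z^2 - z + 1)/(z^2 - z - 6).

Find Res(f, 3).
-11/5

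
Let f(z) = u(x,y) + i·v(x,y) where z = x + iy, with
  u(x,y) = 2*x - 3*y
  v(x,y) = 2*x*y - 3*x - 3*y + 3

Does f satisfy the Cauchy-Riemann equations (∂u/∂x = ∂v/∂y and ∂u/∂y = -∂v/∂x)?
∂u/∂x = 2
∂v/∂y = 2*x - 3
∂u/∂y = -3
∂v/∂x = 2*y - 3
∂u/∂x ≠ ∂v/∂y and ∂u/∂y ≠ -∂v/∂x; the Cauchy-Riemann equations are not satisfied, so f is not analytic.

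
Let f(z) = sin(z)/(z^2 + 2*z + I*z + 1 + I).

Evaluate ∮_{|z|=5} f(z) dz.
-2*pi*sin(1) + 2*pi*sin(1 + I)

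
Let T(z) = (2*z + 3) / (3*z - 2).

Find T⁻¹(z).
Set w = T(z) = (2*z + 3) / (3*z - 2) and solve for z:
  w*(3*z - 2) = 2*z + 3
  -2*w + z*(3*w - 2) - 3 = 0
  z*(3*w - 2) = 2*w + 3
  z = (-2*w - 3)/(2 - 3*w)
Renaming the variable, T⁻¹(z) = (-2*z - 3)/(-3*z + 2) = (2*z + 3)/(3*z - 2).
(Check: ad - bc = -13 ≠ 0, so T is invertible.)

Final answer: (2*z + 3)/(3*z - 2)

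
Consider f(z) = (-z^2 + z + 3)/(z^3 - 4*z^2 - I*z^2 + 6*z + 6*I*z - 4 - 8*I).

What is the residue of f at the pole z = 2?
Write f(z) = P(z)/Q(z) with P(z) = -z^2 + z + 3 and Q(z) = z^3 - 4*z^2 - I*z^2 + 6*z + 6*I*z - 4 - 8*I.
The denominator factors as Q(z) = (z - 2 + I)*(z - 2*I)*(z - 2), so z = 2 is a simple zero of Q and P is analytic there; z = 2 is therefore a simple pole and
  Res(f, z₀) = P(z₀)/Q'(z₀).

Q'(z) = 3*z^2 - 8*z - 2*I*z + 6 + 6*I, so Q'(2) = 2 + 2*I.
P(2) = 1.

Res(f, 2) = (1)/(2 + 2*I) = 1/4 - I/4

Final answer: 1/4 - I/4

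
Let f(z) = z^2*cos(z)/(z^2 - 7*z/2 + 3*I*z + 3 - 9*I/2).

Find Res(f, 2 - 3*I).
Write f(z) = P(z)/Q(z) with P(z) = z^2*cos(z) and Q(z) = z^2 - 7*z/2 + 3*I*z + 3 - 9*I/2.
The denominator factors as Q(z) = (z - 2 + 3*I)*(z - 3/2), so z = 2 - 3*I is a simple zero of Q and P is analytic there; z = 2 - 3*I is therefore a simple pole and
  Res(f, z₀) = P(z₀)/Q'(z₀).

Q'(z) = 2*z - 7/2 + 3*I, so Q'(2 - 3*I) = 1/2 - 3*I.
P(2 - 3*I) = (-5 - 12*I)*cos(2 - 3*I).

Res(f, 2 - 3*I) = ((-5 - 12*I)*cos(2 - 3*I))/(1/2 - 3*I) = (134/37 - 84*I/37)*cos(2 - 3*I)

Final answer: (134/37 - 84*I/37)*cos(2 - 3*I)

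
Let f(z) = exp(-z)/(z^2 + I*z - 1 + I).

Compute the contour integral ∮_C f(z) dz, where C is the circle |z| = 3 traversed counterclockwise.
exp(1)*pi*(2/5 - 4*I/5) + pi*(-2/5 + 4*I/5)*exp(-1 + I)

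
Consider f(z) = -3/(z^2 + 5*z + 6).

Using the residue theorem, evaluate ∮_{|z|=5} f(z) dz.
By the residue theorem, ∮_C f(z) dz = 2πi · (sum of the residues of f at the poles inside |z| = 5).

The denominator factors as (z + 2)*(z + 3), so the singularities of f are simple poles at z = -2, z = -3.
  |-2|² = 4 < 25 = 5², so this pole is inside the contour.
  |-3|² = 9 < 25 = 5², so this pole is inside the contour.

With P(z) = -3 and Q(z) = z^2 + 5*z + 6, each pole is simple, so Res(f, z₀) = P(z₀)/Q'(z₀) with Q'(z) = 2*z + 5.
  Res(f, -2) = P(-2)/Q'(-2) = (-3)/(1) = -3
  Res(f, -3) = P(-3)/Q'(-3) = (-3)/(-1) = 3

Sum of residues inside C: 0
∮_C f(z) dz = 2πi · (0) = 0

Final answer: 0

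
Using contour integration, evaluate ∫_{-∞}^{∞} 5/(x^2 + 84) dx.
Let f(z) = 5/(z^2 + 84). The denominator has no real zeros and deg Q - deg P = 2 ≥ 2, so the integral of f over the upper semicircle |z| = R tends to 0 as R → ∞. Closing the contour in the upper half-plane,
  ∫_{-∞}^{∞} f(x) dx = 2πi · Σ Res(f, z_k)  over the poles with Im z_k > 0.

Zeros of the denominator: z^2 + 84 = 0 gives z = ±2*sqrt(21)*I.
Upper half-plane: z = 2*sqrt(21)*I (simple).

Each pole is a simple zero of Q(z) = z^2 + 84, so Res(f, z₀) = P(z₀)/Q'(z₀) with P(z) = 5, Q'(z) = 2*z:
  Res(f, 2*sqrt(21)*I) = (5)/(4*sqrt(21)*I) = -5*sqrt(21)*I/84

∫_{-∞}^{∞} f(x) dx = 2πi · (-5*sqrt(21)*I/84) = 5*sqrt(21)*pi/42

Final answer: 5*sqrt(21)*pi/42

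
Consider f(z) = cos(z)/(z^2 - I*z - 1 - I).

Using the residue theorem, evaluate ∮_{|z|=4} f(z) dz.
pi*(-2/5 - 4*I/5)*cos(1) + pi*(2/5 + 4*I/5)*cos(1 + I)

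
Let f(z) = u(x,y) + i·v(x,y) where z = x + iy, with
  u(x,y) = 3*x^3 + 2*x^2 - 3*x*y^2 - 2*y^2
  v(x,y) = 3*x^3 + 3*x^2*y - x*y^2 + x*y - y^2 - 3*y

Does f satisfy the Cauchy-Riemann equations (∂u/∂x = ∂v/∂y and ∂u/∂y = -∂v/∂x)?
∂u/∂x = 9*x^2 + 4*x - 3*y^2
∂v/∂y = 3*x^2 - 2*x*y + x - 2*y - 3
∂u/∂y = -6*x*y - 4*y
∂v/∂x = 9*x^2 + 6*x*y - y^2 + y
∂u/∂x ≠ ∂v/∂y and ∂u/∂y ≠ -∂v/∂x; the Cauchy-Riemann equations are not satisfied, so f is not analytic.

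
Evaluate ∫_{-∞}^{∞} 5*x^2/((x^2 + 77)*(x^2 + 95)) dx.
5*pi*(-sqrt(77) + sqrt(95))/18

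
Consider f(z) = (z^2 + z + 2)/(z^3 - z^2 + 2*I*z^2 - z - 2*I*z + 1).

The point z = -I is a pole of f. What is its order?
2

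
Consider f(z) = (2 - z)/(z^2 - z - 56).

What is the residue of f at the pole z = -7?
Write f(z) = P(z)/Q(z) with P(z) = 2 - z and Q(z) = z^2 - z - 56.
The denominator factors as Q(z) = (z - 8)*(z + 7), so z = -7 is a simple zero of Q and P is analytic there; z = -7 is therefore a simple pole and
  Res(f, z₀) = P(z₀)/Q'(z₀).

Q'(z) = 2*z - 1, so Q'(-7) = -15.
P(-7) = 9.

Res(f, -7) = (9)/(-15) = -3/5

Final answer: -3/5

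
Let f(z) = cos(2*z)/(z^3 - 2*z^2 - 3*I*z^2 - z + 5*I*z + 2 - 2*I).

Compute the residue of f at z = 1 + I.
(1/2 - I/2)*cos(2 + 2*I)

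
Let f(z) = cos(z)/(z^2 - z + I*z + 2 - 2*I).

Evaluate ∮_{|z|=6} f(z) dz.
By the residue theorem, ∮_C f(z) dz = 2πi · (sum of the residues of f at the poles inside |z| = 6).

The denominator factors as (z + 2*I)*(z - 1 - I), so the singularities of f are simple poles at z = -2*I, z = 1 + I.
  |-2*I|² = 4 < 36 = 6², so this pole is inside the contour.
  |1 + I|² = 2 < 36 = 6², so this pole is inside the contour.

With P(z) = cos(z) and Q(z) = z^2 - z + I*z + 2 - 2*I, each pole is simple, so Res(f, z₀) = P(z₀)/Q'(z₀) with Q'(z) = 2*z - 1 + I.
  Res(f, -2*I) = P(-2*I)/Q'(-2*I) = (cosh(2))/(-1 - 3*I) = (-1/10 + 3*I/10)*cosh(2)
  Res(f, 1 + I) = P(1 + I)/Q'(1 + I) = (cos(1 + I))/(1 + 3*I) = (1/10 - 3*I/10)*cos(1 + I)

Sum of residues inside C: (1/10 - 3*I/10)*cos(1 + I) + (-1/10 + 3*I/10)*cosh(2)
∮_C f(z) dz = 2πi · ((1/10 - 3*I/10)*cos(1 + I) + (-1/10 + 3*I/10)*cosh(2)) = pi*(-3/5 - I/5)*cosh(2) + pi*(3/5 + I/5)*cos(1 + I)

Final answer: pi*(-3/5 - I/5)*cosh(2) + pi*(3/5 + I/5)*cos(1 + I)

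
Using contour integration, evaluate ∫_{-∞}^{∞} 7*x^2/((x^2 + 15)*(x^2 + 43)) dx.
Let f(z) = 7*z^2/((z^2 + 15)*(z^2 + 43)). The denominator has no real zeros and deg Q - deg P = 2 ≥ 2, so the integral of f over the upper semicircle |z| = R tends to 0 as R → ∞. Closing the contour in the upper half-plane,
  ∫_{-∞}^{∞} f(x) dx = 2πi · Σ Res(f, z_k)  over the poles with Im z_k > 0.

Zeros of the denominator: z^2 + 43 = 0 gives z = ±sqrt(43)*I; z^2 + 15 = 0 gives z = ±sqrt(15)*I.
Upper half-plane: z = sqrt(15)*I, z = sqrt(43)*I (simple).

Each pole is a simple zero of Q(z) = z^4 + 58*z^2 + 645, so Res(f, z₀) = P(z₀)/Q'(z₀) with P(z) = 7*z^2, Q'(z) = 4*z^3 + 116*z:
  Res(f, sqrt(15)*I) = (-105)/(56*sqrt(15)*I) = sqrt(15)*I/8
  Res(f, sqrt(43)*I) = (-301)/(-56*sqrt(43)*I) = -sqrt(43)*I/8

Sum of residues: I*(-sqrt(43) + sqrt(15))/8
∫_{-∞}^{∞} f(x) dx = 2πi · (I*(-sqrt(43) + sqrt(15))/8) = pi*(-sqrt(15) + sqrt(43))/4

Final answer: pi*(-sqrt(15) + sqrt(43))/4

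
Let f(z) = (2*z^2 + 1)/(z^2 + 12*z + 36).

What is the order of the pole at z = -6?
2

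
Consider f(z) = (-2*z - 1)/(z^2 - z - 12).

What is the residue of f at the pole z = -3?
Write f(z) = P(z)/Q(z) with P(z) = -2*z - 1 and Q(z) = z^2 - z - 12.
The denominator factors as Q(z) = (z + 3)*(z - 4), so z = -3 is a simple zero of Q and P is analytic there; z = -3 is therefore a simple pole and
  Res(f, z₀) = P(z₀)/Q'(z₀).

Q'(z) = 2*z - 1, so Q'(-3) = -7.
P(-3) = 5.

Res(f, -3) = (5)/(-7) = -5/7

Final answer: -5/7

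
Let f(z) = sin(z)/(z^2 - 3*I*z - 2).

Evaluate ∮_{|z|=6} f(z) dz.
By the residue theorem, ∮_C f(z) dz = 2πi · (sum of the residues of f at the poles inside |z| = 6).

The denominator factors as (z - 2*I)*(z - I), so the singularities of f are simple poles at z = 2*I, z = I.
  |2*I|² = 4 < 36 = 6², so this pole is inside the contour.
  |I|² = 1 < 36 = 6², so this pole is inside the contour.

With P(z) = sin(z) and Q(z) = z^2 - 3*I*z - 2, each pole is simple, so Res(f, z₀) = P(z₀)/Q'(z₀) with Q'(z) = 2*z - 3*I.
  Res(f, 2*I) = P(2*I)/Q'(2*I) = (I*sinh(2))/(I) = sinh(2)
  Res(f, I) = P(I)/Q'(I) = (I*sinh(1))/(-I) = -sinh(1)

Sum of residues inside C: -sinh(1) + sinh(2)
∮_C f(z) dz = 2πi · (-sinh(1) + sinh(2)) = -2*I*pi*sinh(1) + 2*I*pi*sinh(2)

Final answer: -2*I*pi*sinh(1) + 2*I*pi*sinh(2)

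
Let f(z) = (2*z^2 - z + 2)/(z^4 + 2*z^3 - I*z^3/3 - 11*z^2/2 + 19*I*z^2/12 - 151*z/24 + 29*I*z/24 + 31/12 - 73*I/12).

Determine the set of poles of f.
{-3 + I/2, -3/2 + I/3, 1/2 - I/2, 2}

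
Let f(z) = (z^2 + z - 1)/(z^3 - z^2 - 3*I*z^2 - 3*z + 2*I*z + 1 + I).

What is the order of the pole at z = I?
2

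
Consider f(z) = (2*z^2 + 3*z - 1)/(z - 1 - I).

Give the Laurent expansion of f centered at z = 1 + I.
Put w = z - (1 + I), i.e. z = w + 1 + I. The denominator is w, so it suffices to rewrite the numerator in powers of w.

P(z) = 2*z^2 + 3*z - 1
P(w + 1 + I) = 2 + 7*I + (7 + 4*I)*w + 2*w^2

Dividing each term by w:
  f = (2 + 7*I)/w + 7 + 4*I + 2*w

Substituting back w = z - 1 - I:
  f(z) = (2 + 7*I)/(z - 1 - I) + 7 + 4*I + 2*(z - 1 - I)

The series is finite because the numerator is a polynomial; the negative powers form the principal part, and the coefficient of 1/(z - 1 - I) gives Res(f, 1 + I) = 2 + 7*I.

Final answer: (2 + 7*I)/(z - 1 - I) + 7 + 4*I + 2*(z - 1 - I)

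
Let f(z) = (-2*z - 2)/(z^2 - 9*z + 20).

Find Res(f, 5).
Write f(z) = P(z)/Q(z) with P(z) = -2*z - 2 and Q(z) = z^2 - 9*z + 20.
The denominator factors as Q(z) = (z - 4)*(z - 5), so z = 5 is a simple zero of Q and P is analytic there; z = 5 is therefore a simple pole and
  Res(f, z₀) = P(z₀)/Q'(z₀).

Q'(z) = 2*z - 9, so Q'(5) = 1.
P(5) = -12.

Res(f, 5) = (-12)/(1) = -12

Final answer: -12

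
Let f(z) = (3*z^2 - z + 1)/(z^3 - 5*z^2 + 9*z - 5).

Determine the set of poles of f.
The singularities of f are the zeros of the denominator. Factoring,
  z^3 - 5*z^2 + 9*z - 5 = (z - 2 + I)*(z - 1)*(z - 2 - I)
so the candidates are z = 2 - I, z = 1, z = 2 + I.

Check the numerator P(z) = 3*z^2 - z + 1 at each one:
  P(2 - I) = 8 - 11*I ≠ 0, so z = 2 - I is a (simple) pole.
  P(1) = 3 ≠ 0, so z = 1 is a (simple) pole.
  P(2 + I) = 8 + 11*I ≠ 0, so z = 2 + I is a (simple) pole.

Poles of f: {1, 2 - I, 2 + I}

Final answer: {1, 2 - I, 2 + I}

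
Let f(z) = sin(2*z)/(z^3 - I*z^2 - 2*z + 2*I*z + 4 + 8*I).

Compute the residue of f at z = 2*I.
Write f(z) = P(z)/Q(z) with P(z) = sin(2*z) and Q(z) = z^3 - I*z^2 - 2*z + 2*I*z + 4 + 8*I.
The denominator factors as Q(z) = (z + 2)*(z - 2*I)*(z - 2 + I), so z = 2*I is a simple zero of Q and P is analytic there; z = 2*I is therefore a simple pole and
  Res(f, z₀) = P(z₀)/Q'(z₀).

Q'(z) = 3*z^2 - 2*I*z - 2 + 2*I, so Q'(2*I) = -10 + 2*I.
P(2*I) = I*sinh(4).

Res(f, 2*I) = (I*sinh(4))/(-10 + 2*I) = (1/52 - 5*I/52)*sinh(4)

Final answer: (1/52 - 5*I/52)*sinh(4)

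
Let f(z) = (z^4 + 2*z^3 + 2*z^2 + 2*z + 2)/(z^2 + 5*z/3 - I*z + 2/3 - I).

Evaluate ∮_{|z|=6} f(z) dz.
By the residue theorem, ∮_C f(z) dz = 2πi · (sum of the residues of f at the poles inside |z| = 6).

The denominator factors as (z + 1)*(z + 2/3 - I), so the singularities of f are simple poles at z = -1, z = -2/3 + I.
  |-1|² = 1 < 36 = 6², so this pole is inside the contour.
  |-2/3 + I|² = 13/9 < 36 = 6², so this pole is inside the contour.

With P(z) = z^4 + 2*z^3 + 2*z^2 + 2*z + 2 and Q(z) = z^2 + 5*z/3 - I*z + 2/3 - I, each pole is simple, so Res(f, z₀) = P(z₀)/Q'(z₀) with Q'(z) = 2*z + 5/3 - I.
  Res(f, -1) = P(-1)/Q'(-1) = (1)/(-1/3 - I) = -3/10 + 9*I/10
  Res(f, -2/3 + I) = P(-2/3 + I)/Q'(-2/3 + I) = (121/81 + 40*I/27)/(1/3 + I) = 481/270 - 9*I/10

Sum of residues inside C: 40/27
∮_C f(z) dz = 2πi · (40/27) = 80*I*pi/27

Final answer: 80*I*pi/27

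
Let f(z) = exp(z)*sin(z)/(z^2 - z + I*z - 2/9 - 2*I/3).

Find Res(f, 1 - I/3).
Write f(z) = P(z)/Q(z) with P(z) = exp(z)*sin(z) and Q(z) = z^2 - z + I*z - 2/9 - 2*I/3.
The denominator factors as Q(z) = (z + 2*I/3)*(z - 1 + I/3), so z = 1 - I/3 is a simple zero of Q and P is analytic there; z = 1 - I/3 is therefore a simple pole and
  Res(f, z₀) = P(z₀)/Q'(z₀).

Q'(z) = 2*z - 1 + I, so Q'(1 - I/3) = 1 + I/3.
P(1 - I/3) = exp(1 - I/3)*sin(1 - I/3).

Res(f, 1 - I/3) = (exp(1 - I/3)*sin(1 - I/3))/(1 + I/3) = (9/10 - 3*I/10)*exp(1 - I/3)*sin(1 - I/3)

Final answer: (9/10 - 3*I/10)*exp(1 - I/3)*sin(1 - I/3)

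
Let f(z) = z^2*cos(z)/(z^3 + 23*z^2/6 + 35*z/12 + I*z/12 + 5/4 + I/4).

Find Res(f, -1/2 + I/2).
Write f(z) = P(z)/Q(z) with P(z) = z^2*cos(z) and Q(z) = z^3 + 23*z^2/6 + 35*z/12 + I*z/12 + 5/4 + I/4.
The denominator factors as Q(z) = (z + 1/3 + I/2)*(z + 3)*(z + 1/2 - I/2), so z = -1/2 + I/2 is a simple zero of Q and P is analytic there; z = -1/2 + I/2 is therefore a simple pole and
  Res(f, z₀) = P(z₀)/Q'(z₀).

Q'(z) = 3*z^2 + 23*z/3 + 35/12 + I/12, so Q'(-1/2 + I/2) = -11/12 + 29*I/12.
P(-1/2 + I/2) = -I*cos(1/2 - I/2)/2.

Res(f, -1/2 + I/2) = (-I*cos(1/2 - I/2)/2)/(-11/12 + 29*I/12) = (-87/481 + 33*I/481)*cos(1/2 - I/2)

Final answer: (-87/481 + 33*I/481)*cos(1/2 - I/2)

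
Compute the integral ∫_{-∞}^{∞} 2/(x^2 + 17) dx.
2*sqrt(17)*pi/17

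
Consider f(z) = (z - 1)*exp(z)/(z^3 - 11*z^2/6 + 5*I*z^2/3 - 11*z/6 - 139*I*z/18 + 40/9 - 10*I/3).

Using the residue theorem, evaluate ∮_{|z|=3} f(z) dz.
By the residue theorem, ∮_C f(z) dz = 2πi · (sum of the residues of f at the poles inside |z| = 3).

The denominator factors as (z + 1/2 + 2*I/3)*(z - 3 - I)*(z + 2/3 + 2*I), so the singularities of f are simple poles at z = -1/2 - 2*I/3, z = 3 + I, z = -2/3 - 2*I.
  |-1/2 - 2*I/3|² = 25/36 < 9 = 3², so this pole is inside the contour.
  |3 + I|² = 10 > 9 = 3², so this pole is outside the contour.
  |-2/3 - 2*I|² = 40/9 < 9 = 3², so this pole is inside the contour.

With P(z) = (z - 1)*exp(z) and Q(z) = z^3 - 11*z^2/6 + 5*I*z^2/3 - 11*z/6 - 139*I*z/18 + 40/9 - 10*I/3, each pole is simple, so Res(f, z₀) = P(z₀)/Q'(z₀) with Q'(z) = 3*z^2 - 11*z/3 + 10*I*z/3 - 11/6 - 139*I/18.
  Res(f, -1/2 - 2*I/3) = P(-1/2 - 2*I/3)/Q'(-1/2 - 2*I/3) = ((-3/2 - 2*I/3)*exp(-1/2 - 2*I/3))/(59/36 - 89*I/18) = (1086/35165 - 11028*I/35165)*exp(-1/2 - 2*I/3)
  Res(f, -2/3 - 2*I) = P(-2/3 - 2*I)/Q'(-2/3 - 2*I) = ((-5/3 - 2*I)*exp(-2/3 - 2*I))/(-61/18 + 97*I/18) = (-831/6565 + 2553*I/6565)*exp(-2/3 - 2*I)

Sum of residues inside C: (1086/35165 - 11028*I/35165)*exp(-1/2 - 2*I/3) + (-831/6565 + 2553*I/6565)*exp(-2/3 - 2*I)
∮_C f(z) dz = 2πi · ((1086/35165 - 11028*I/35165)*exp(-1/2 - 2*I/3) + (-831/6565 + 2553*I/6565)*exp(-2/3 - 2*I)) = pi*(22056/35165 + 2172*I/35165)*exp(-1/2 - 2*I/3) + pi*(-5106/6565 - 1662*I/6565)*exp(-2/3 - 2*I)

Final answer: pi*(22056/35165 + 2172*I/35165)*exp(-1/2 - 2*I/3) + pi*(-5106/6565 - 1662*I/6565)*exp(-2/3 - 2*I)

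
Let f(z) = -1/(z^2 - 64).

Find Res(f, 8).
Write f(z) = P(z)/Q(z) with P(z) = -1 and Q(z) = z^2 - 64.
The denominator factors as Q(z) = (z + 8)*(z - 8), so z = 8 is a simple zero of Q and P is analytic there; z = 8 is therefore a simple pole and
  Res(f, z₀) = P(z₀)/Q'(z₀).

Q'(z) = 2*z, so Q'(8) = 16.
P(8) = -1.

Res(f, 8) = (-1)/(16) = -1/16

Final answer: -1/16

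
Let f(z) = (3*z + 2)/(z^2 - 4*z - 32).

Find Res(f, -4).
5/6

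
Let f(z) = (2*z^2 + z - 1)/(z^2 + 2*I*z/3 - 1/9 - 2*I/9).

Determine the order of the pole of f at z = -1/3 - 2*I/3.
Factor the denominator:
  z^2 + 2*I*z/3 - 1/9 - 2*I/9 = (z + 1/3 + 2*I/3)*(z - 1/3)

The numerator P(z) = 2*z^2 + z - 1 has P(-1/3 - 2*I/3) = -2 + 2*I/9 ≠ 0, so no factor of (z + 1/3 + 2*I/3) cancels.
Near z = -1/3 - 2*I/3 we can therefore write f(z) = g(z)/(z + 1/3 + 2*I/3) with g analytic at -1/3 - 2*I/3 and g(-1/3 - 2*I/3) ≠ 0 (g is the numerator divided by the remaining denominator factors).

Hence z = -1/3 - 2*I/3 is a pole of order 1.

Final answer: 1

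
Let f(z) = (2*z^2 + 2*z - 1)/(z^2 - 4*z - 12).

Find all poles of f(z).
{-2, 6}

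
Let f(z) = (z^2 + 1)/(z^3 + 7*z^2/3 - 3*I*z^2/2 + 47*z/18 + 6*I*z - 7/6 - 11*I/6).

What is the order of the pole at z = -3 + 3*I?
Factor the denominator:
  z^3 + 7*z^2/3 - 3*I*z^2/2 + 47*z/18 + 6*I*z - 7/6 - 11*I/6 = (z + 3 - 3*I)*(z - 1/3)*(z - 1/3 + 3*I/2)

The numerator P(z) = z^2 + 1 has P(-3 + 3*I) = 1 - 18*I ≠ 0, so no factor of (z + 3 - 3*I) cancels.
Near z = -3 + 3*I we can therefore write f(z) = g(z)/(z + 3 - 3*I) with g analytic at -3 + 3*I and g(-3 + 3*I) ≠ 0 (g is the numerator divided by the remaining denominator factors).

Hence z = -3 + 3*I is a pole of order 1.

Final answer: 1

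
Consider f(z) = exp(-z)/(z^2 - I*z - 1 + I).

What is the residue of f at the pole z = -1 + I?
Write f(z) = P(z)/Q(z) with P(z) = exp(-z) and Q(z) = z^2 - I*z - 1 + I.
The denominator factors as Q(z) = (z + 1 - I)*(z - 1), so z = -1 + I is a simple zero of Q and P is analytic there; z = -1 + I is therefore a simple pole and
  Res(f, z₀) = P(z₀)/Q'(z₀).

Q'(z) = 2*z - I, so Q'(-1 + I) = -2 + I.
P(-1 + I) = exp(1 - I).

Res(f, -1 + I) = (exp(1 - I))/(-2 + I) = (-2/5 - I/5)*exp(1 - I)

Final answer: (-2/5 - I/5)*exp(1 - I)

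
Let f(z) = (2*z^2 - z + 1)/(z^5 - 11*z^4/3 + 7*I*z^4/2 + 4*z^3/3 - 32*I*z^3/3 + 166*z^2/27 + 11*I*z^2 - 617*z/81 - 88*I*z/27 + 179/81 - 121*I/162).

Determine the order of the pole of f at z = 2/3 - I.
Factor the denominator:
  z^5 - 11*z^4/3 + 7*I*z^4/2 + 4*z^3/3 - 32*I*z^3/3 + 166*z^2/27 + 11*I*z^2 - 617*z/81 - 88*I*z/27 + 179/81 - 121*I/162 = (z - 2/3 + I)^4*(z - 1 - I/2)

The numerator P(z) = 2*z^2 - z + 1 has P(2/3 - I) = -7/9 - 5*I/3 ≠ 0, so no factor of (z - 2/3 + I) cancels.
Near z = 2/3 - I we can therefore write f(z) = g(z)/(z - 2/3 + I)^4 with g analytic at 2/3 - I and g(2/3 - I) ≠ 0 (g is the numerator divided by the remaining denominator factors).

Hence z = 2/3 - I is a pole of order 4.

Final answer: 4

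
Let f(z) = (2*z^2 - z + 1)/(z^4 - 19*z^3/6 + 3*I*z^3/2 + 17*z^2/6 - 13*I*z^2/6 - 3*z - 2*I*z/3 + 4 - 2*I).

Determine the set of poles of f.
The singularities of f are the zeros of the denominator. Factoring,
  z^4 - 19*z^3/6 + 3*I*z^3/2 + 17*z^2/6 - 13*I*z^2/6 - 3*z - 2*I*z/3 + 4 - 2*I = (z - 3/2 + 3*I/2)*(z + 1/3 - I)*(z + I)*(z - 2)
so the candidates are z = 3/2 - 3*I/2, z = -1/3 + I, z = -I, z = 2.

Check the numerator P(z) = 2*z^2 - z + 1 at each one:
  P(3/2 - 3*I/2) = -1/2 - 15*I/2 ≠ 0, so z = 3/2 - 3*I/2 is a (simple) pole.
  P(-1/3 + I) = -4/9 - 7*I/3 ≠ 0, so z = -1/3 + I is a (simple) pole.
  P(-I) = -1 + I ≠ 0, so z = -I is a (simple) pole.
  P(2) = 7 ≠ 0, so z = 2 is a (simple) pole.

Poles of f: {-1/3 + I, -I, 3/2 - 3*I/2, 2}

Final answer: {-1/3 + I, -I, 3/2 - 3*I/2, 2}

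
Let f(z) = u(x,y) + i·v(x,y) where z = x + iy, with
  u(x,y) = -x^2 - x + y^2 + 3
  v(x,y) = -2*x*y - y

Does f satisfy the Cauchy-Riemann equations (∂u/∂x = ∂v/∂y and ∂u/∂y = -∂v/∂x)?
∂u/∂x = -2*x - 1
∂v/∂y = -2*x - 1
∂u/∂y = 2*y
∂v/∂x = -2*y
∂u/∂x = ∂v/∂y and ∂u/∂y = -∂v/∂x hold identically; f is analytic.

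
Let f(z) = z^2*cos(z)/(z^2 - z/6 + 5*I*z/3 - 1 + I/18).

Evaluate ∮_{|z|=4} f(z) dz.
By the residue theorem, ∮_C f(z) dz = 2πi · (sum of the residues of f at the poles inside |z| = 4).

The denominator factors as (z - 2/3 + I)*(z + 1/2 + 2*I/3), so the singularities of f are simple poles at z = 2/3 - I, z = -1/2 - 2*I/3.
  |2/3 - I|² = 13/9 < 16 = 4², so this pole is inside the contour.
  |-1/2 - 2*I/3|² = 25/36 < 16 = 4², so this pole is inside the contour.

With P(z) = z^2*cos(z) and Q(z) = z^2 - z/6 + 5*I*z/3 - 1 + I/18, each pole is simple, so Res(f, z₀) = P(z₀)/Q'(z₀) with Q'(z) = 2*z - 1/6 + 5*I/3.
  Res(f, 2/3 - I) = P(2/3 - I)/Q'(2/3 - I) = ((-5/9 - 4*I/3)*cos(2/3 - I))/(7/6 - I/3) = (-22/159 - 188*I/159)*cos(2/3 - I)
  Res(f, -1/2 - 2*I/3) = P(-1/2 - 2*I/3)/Q'(-1/2 - 2*I/3) = ((-7/36 + 2*I/3)*cos(1/2 + 2*I/3))/(-7/6 + I/3) = (97/318 - 77*I/159)*cos(1/2 + 2*I/3)

Sum of residues inside C: (-22/159 - 188*I/159)*cos(2/3 - I) + (97/318 - 77*I/159)*cos(1/2 + 2*I/3)
∮_C f(z) dz = 2πi · ((-22/159 - 188*I/159)*cos(2/3 - I) + (97/318 - 77*I/159)*cos(1/2 + 2*I/3)) = pi*(154/159 + 97*I/159)*cos(1/2 + 2*I/3) + pi*(376/159 - 44*I/159)*cos(2/3 - I)

Final answer: pi*(154/159 + 97*I/159)*cos(1/2 + 2*I/3) + pi*(376/159 - 44*I/159)*cos(2/3 - I)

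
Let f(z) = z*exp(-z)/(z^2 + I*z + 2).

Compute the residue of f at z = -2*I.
2*exp(2*I)/3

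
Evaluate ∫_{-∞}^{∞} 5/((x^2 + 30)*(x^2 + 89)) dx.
Let f(z) = 5/((z^2 + 30)*(z^2 + 89)). The denominator has no real zeros and deg Q - deg P = 4 ≥ 2, so the integral of f over the upper semicircle |z| = R tends to 0 as R → ∞. Closing the contour in the upper half-plane,
  ∫_{-∞}^{∞} f(x) dx = 2πi · Σ Res(f, z_k)  over the poles with Im z_k > 0.

Zeros of the denominator: z^2 + 89 = 0 gives z = ±sqrt(89)*I; z^2 + 30 = 0 gives z = ±sqrt(30)*I.
Upper half-plane: z = sqrt(30)*I, z = sqrt(89)*I (simple).

Each pole is a simple zero of Q(z) = z^4 + 119*z^2 + 2670, so Res(f, z₀) = P(z₀)/Q'(z₀) with P(z) = 5, Q'(z) = 4*z^3 + 238*z:
  Res(f, sqrt(30)*I) = (5)/(118*sqrt(30)*I) = -sqrt(30)*I/708
  Res(f, sqrt(89)*I) = (5)/(-118*sqrt(89)*I) = 5*sqrt(89)*I/10502

Sum of residues: I*(-89*sqrt(30) + 30*sqrt(89))/63012
∫_{-∞}^{∞} f(x) dx = 2πi · (I*(-89*sqrt(30) + 30*sqrt(89))/63012) = pi*(-30*sqrt(89) + 89*sqrt(30))/31506

Final answer: pi*(-30*sqrt(89) + 89*sqrt(30))/31506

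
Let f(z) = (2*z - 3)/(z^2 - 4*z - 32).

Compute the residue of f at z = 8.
Write f(z) = P(z)/Q(z) with P(z) = 2*z - 3 and Q(z) = z^2 - 4*z - 32.
The denominator factors as Q(z) = (z + 4)*(z - 8), so z = 8 is a simple zero of Q and P is analytic there; z = 8 is therefore a simple pole and
  Res(f, z₀) = P(z₀)/Q'(z₀).

Q'(z) = 2*z - 4, so Q'(8) = 12.
P(8) = 13.

Res(f, 8) = (13)/(12) = 13/12

Final answer: 13/12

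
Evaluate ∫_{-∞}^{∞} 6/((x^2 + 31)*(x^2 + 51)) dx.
pi*(-31*sqrt(51) + 51*sqrt(31))/5270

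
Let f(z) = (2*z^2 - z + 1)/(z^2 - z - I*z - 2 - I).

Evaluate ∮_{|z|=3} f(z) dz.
By the residue theorem, ∮_C f(z) dz = 2πi · (sum of the residues of f at the poles inside |z| = 3).

The denominator factors as (z + 1)*(z - 2 - I), so the singularities of f are simple poles at z = -1, z = 2 + I.
  |-1|² = 1 < 9 = 3², so this pole is inside the contour.
  |2 + I|² = 5 < 9 = 3², so this pole is inside the contour.

With P(z) = 2*z^2 - z + 1 and Q(z) = z^2 - z - I*z - 2 - I, each pole is simple, so Res(f, z₀) = P(z₀)/Q'(z₀) with Q'(z) = 2*z - 1 - I.
  Res(f, -1) = P(-1)/Q'(-1) = (4)/(-3 - I) = -6/5 + 2*I/5
  Res(f, 2 + I) = P(2 + I)/Q'(2 + I) = (5 + 7*I)/(3 + I) = 11/5 + 8*I/5

Sum of residues inside C: 1 + 2*I
∮_C f(z) dz = 2πi · (1 + 2*I) = pi*(-4 + 2*I)

Final answer: pi*(-4 + 2*I)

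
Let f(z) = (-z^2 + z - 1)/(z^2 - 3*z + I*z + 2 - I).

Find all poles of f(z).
{1, 2 - I}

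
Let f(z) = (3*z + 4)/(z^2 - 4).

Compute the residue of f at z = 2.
Write f(z) = P(z)/Q(z) with P(z) = 3*z + 4 and Q(z) = z^2 - 4.
The denominator factors as Q(z) = (z + 2)*(z - 2), so z = 2 is a simple zero of Q and P is analytic there; z = 2 is therefore a simple pole and
  Res(f, z₀) = P(z₀)/Q'(z₀).

Q'(z) = 2*z, so Q'(2) = 4.
P(2) = 10.

Res(f, 2) = (10)/(4) = 5/2

Final answer: 5/2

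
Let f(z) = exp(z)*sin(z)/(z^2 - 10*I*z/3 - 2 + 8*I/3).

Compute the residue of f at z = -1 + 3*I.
Write f(z) = P(z)/Q(z) with P(z) = exp(z)*sin(z) and Q(z) = z^2 - 10*I*z/3 - 2 + 8*I/3.
The denominator factors as Q(z) = (z + 1 - 3*I)*(z - 1 - I/3), so z = -1 + 3*I is a simple zero of Q and P is analytic there; z = -1 + 3*I is therefore a simple pole and
  Res(f, z₀) = P(z₀)/Q'(z₀).

Q'(z) = 2*z - 10*I/3, so Q'(-1 + 3*I) = -2 + 8*I/3.
P(-1 + 3*I) = -exp(-1 + 3*I)*sin(1 - 3*I).

Res(f, -1 + 3*I) = (-exp(-1 + 3*I)*sin(1 - 3*I))/(-2 + 8*I/3) = (9/50 + 6*I/25)*exp(-1 + 3*I)*sin(1 - 3*I)

Final answer: (9/50 + 6*I/25)*exp(-1 + 3*I)*sin(1 - 3*I)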